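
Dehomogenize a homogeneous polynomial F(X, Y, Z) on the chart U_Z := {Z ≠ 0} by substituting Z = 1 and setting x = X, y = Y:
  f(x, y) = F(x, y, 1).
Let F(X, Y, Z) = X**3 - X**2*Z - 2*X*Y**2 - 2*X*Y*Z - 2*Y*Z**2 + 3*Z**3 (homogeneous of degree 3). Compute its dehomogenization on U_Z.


f(x, y) = x**3 - x**2 - 2*x*y**2 - 2*x*y - 2*y + 3

On U_Z we set Z = 1. Each monomial c·X^i·Y^j·Z^k in F becomes c·x^i·y^j·1^k = c·x^i·y^j.
Substituting Z = 1: F(X, Y, 1) = x**3 - x**2 - 2*x*y**2 - 2*x*y - 2*y + 3.
Note: deg(f) ≤ deg(F) = 3; strict inequality happens when F is divisible by Z (lost terms).


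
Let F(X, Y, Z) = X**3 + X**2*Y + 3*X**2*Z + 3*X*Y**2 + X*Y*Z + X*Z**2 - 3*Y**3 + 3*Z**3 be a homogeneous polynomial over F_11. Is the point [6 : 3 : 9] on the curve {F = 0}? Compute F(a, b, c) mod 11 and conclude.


F(6,3,9) ≡ 10 (mod 11); P is NOT on the curve.

Evaluate F(6, 3, 9) term-by-term (mod 11).
  X**3 ↦ 1·216·1·1 = 216
  X**2*Y ↦ 1·36·3·1 = 108
  3*X**2*Z ↦ 3·36·1·9 = 972
  3*X*Y**2 ↦ 3·6·9·1 = 162
  X*Y*Z ↦ 1·6·3·9 = 162
  X*Z**2 ↦ 1·6·1·81 = 486
  -3*Y**3 ↦ -3·1·27·1 = -81
  3*Z**3 ↦ 3·1·1·729 = 2187
Sum: F(6, 3, 9) = (216) + (108) + (972) + (162) + (162) + (486) + (-81) + (2187) = 4212.
Reducing mod 11: 4212 ≡ 10 (mod 11).
Since F(a, b, c) ≡ 10 ≠ 0 (mod 11), P does NOT lie on the curve.


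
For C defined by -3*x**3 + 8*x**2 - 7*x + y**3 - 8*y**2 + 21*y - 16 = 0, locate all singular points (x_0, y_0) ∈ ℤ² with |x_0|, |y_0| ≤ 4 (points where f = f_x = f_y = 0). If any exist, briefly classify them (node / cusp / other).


Singular points: {(1, 3)}; classification: node.

Compute partial derivatives:
  f_x = -9*x**2 + 16*x - 7.
  f_y = 3*y**2 - 16*y + 21.
Scan x_0 ∈ {−4, ..., 4}. For each x_0, f_y(x_0, y) is a polynomial in y; find its integer roots y ∈ {−4, ..., 4}, then test f_x and f at those candidates.
  x = -4: f_y(-4, y) = 3*y**2 - 16*y + 21; vanishes at y ∈ {3}. (-4, 3): f_x = -215 ≠ 0.
  x = -3: f_y(-3, y) = 3*y**2 - 16*y + 21; vanishes at y ∈ {3}. (-3, 3): f_x = -136 ≠ 0.
  x = -2: f_y(-2, y) = 3*y**2 - 16*y + 21; vanishes at y ∈ {3}. (-2, 3): f_x = -75 ≠ 0.
  x = -1: f_y(-1, y) = 3*y**2 - 16*y + 21; vanishes at y ∈ {3}. (-1, 3): f_x = -32 ≠ 0.
  x = 0: f_y(0, y) = 3*y**2 - 16*y + 21; vanishes at y ∈ {3}. (0, 3): f_x = -7 ≠ 0.
  x = 1: f_y(1, y) = 3*y**2 - 16*y + 21; vanishes at y ∈ {3}. (1, 3): f_x = 0, f = 0 — SINGULAR.
  x = 2: f_y(2, y) = 3*y**2 - 16*y + 21; vanishes at y ∈ {3}. (2, 3): f_x = -11 ≠ 0.
  x = 3: f_y(3, y) = 3*y**2 - 16*y + 21; vanishes at y ∈ {3}. (3, 3): f_x = -40 ≠ 0.
  x = 4: f_y(4, y) = 3*y**2 - 16*y + 21; vanishes at y ∈ {3}. (4, 3): f_x = -87 ≠ 0.
Only singular point on the grid: (1, 3).
Classify: substitute x = 1 + u, y = 3 + v and expand: f = -3*u**3 - u**2 + v**3 + v**2.
No constant or linear terms (consistent with a singular point). Quadratic part: -u**2 + v**2. Cubic part: -3*u**3 + v**3.
The quadratic part v**2 - u**2 = (v − u)(v + u) splits into two distinct linear factors, so there are two distinct tangent lines y − 3 = ±(x − 1) — this is a node (ordinary double point).
Classification: node.


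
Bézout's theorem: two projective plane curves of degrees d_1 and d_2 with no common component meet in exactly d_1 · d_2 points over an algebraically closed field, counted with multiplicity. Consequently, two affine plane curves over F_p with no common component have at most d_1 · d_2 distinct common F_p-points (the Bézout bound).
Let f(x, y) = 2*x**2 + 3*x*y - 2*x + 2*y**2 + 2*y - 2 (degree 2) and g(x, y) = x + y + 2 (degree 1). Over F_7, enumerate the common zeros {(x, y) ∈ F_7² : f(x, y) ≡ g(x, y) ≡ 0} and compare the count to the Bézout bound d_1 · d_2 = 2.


Common zeros: ∅; count = 0; Bézout bound = 2.

deg(f) = 2, deg(g) = 1, so Bézout bound = 2.
Scan x ∈ F_7. For each x, list the y ∈ F_7 with f(x, y) ≡ 0 and those with g(x, y) ≡ 0 (mod 7); the common zeros in that column are the intersection.
  x = 0: f ≡ 0 at y ∈ ∅; g ≡ 0 at y ∈ {5}; common: ∅.
  x = 1: f ≡ 0 at y ∈ ∅; g ≡ 0 at y ∈ {4}; common: ∅.
  x = 2: f ≡ 0 at y ∈ ∅; g ≡ 0 at y ∈ {3}; common: ∅.
  x = 3: f ≡ 0 at y ∈ ∅; g ≡ 0 at y ∈ {2}; common: ∅.
  x = 4: f ≡ 0 at y ∈ ∅; g ≡ 0 at y ∈ {1}; common: ∅.
  x = 5: f ≡ 0 at y ∈ ∅; g ≡ 0 at y ∈ {0}; common: ∅.
  x = 6: f ≡ 0 at y ∈ ∅; g ≡ 0 at y ∈ {6}; common: ∅.
Collecting: common zeros = ∅, so the count is 0.
Comparison with the Bézout bound: 0 ≤ 2 = deg(f)·deg(g), as expected for curves with no common component (the affine F_7-count falls short of the bound because intersections may lie at infinity, over extension fields, or carry multiplicity).


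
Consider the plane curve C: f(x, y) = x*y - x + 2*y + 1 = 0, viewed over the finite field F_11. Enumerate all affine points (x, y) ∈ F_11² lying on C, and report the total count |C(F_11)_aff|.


Affine F_11-points: {(0, 5), (1, 0), (2, 3), (3, 7), (4, 6), (5, 10), (6, 2), (7, 8), (8, 4), (10, 9)}; count = 10.

For each of the 121 pairs (x, y) ∈ F_11², evaluate f(x, y) mod 11. Record the zeros.
  x = 0: [0↦1, 1↦3, 2↦5, 3↦7, 4↦9, 5↦0, 6↦2, 7↦4, 8↦6, 9↦8, 10↦10]  zeros at y ∈ {5}
  x = 1: [0↦0, 1↦3, 2↦6, 3↦9, 4↦1, 5↦4, 6↦7, 7↦10, 8↦2, 9↦5, 10↦8]  zeros at y ∈ {0}
  x = 2: [0↦10, 1↦3, 2↦7, 3↦0, 4↦4, 5↦8, 6↦1, 7↦5, 8↦9, 9↦2, 10↦6]  zeros at y ∈ {3}
  x = 3: [0↦9, 1↦3, 2↦8, 3↦2, 4↦7, 5↦1, 6↦6, 7↦0, 8↦5, 9↦10, 10↦4]  zeros at y ∈ {7}
  x = 4: [0↦8, 1↦3, 2↦9, 3↦4, 4↦10, 5↦5, 6↦0, 7↦6, 8↦1, 9↦7, 10↦2]  zeros at y ∈ {6}
  x = 5: [0↦7, 1↦3, 2↦10, 3↦6, 4↦2, 5↦9, 6↦5, 7↦1, 8↦8, 9↦4, 10↦0]  zeros at y ∈ {10}
  x = 6: [0↦6, 1↦3, 2↦0, 3↦8, 4↦5, 5↦2, 6↦10, 7↦7, 8↦4, 9↦1, 10↦9]  zeros at y ∈ {2}
  x = 7: [0↦5, 1↦3, 2↦1, 3↦10, 4↦8, 5↦6, 6↦4, 7↦2, 8↦0, 9↦9, 10↦7]  zeros at y ∈ {8}
  x = 8: [0↦4, 1↦3, 2↦2, 3↦1, 4↦0, 5↦10, 6↦9, 7↦8, 8↦7, 9↦6, 10↦5]  zeros at y ∈ {4}
  x = 9: [0↦3, 1↦3, 2↦3, 3↦3, 4↦3, 5↦3, 6↦3, 7↦3, 8↦3, 9↦3, 10↦3]  zeros at y ∈ ∅
  x = 10: [0↦2, 1↦3, 2↦4, 3↦5, 4↦6, 5↦7, 6↦8, 7↦9, 8↦10, 9↦0, 10↦1]  zeros at y ∈ {9}
Collecting zeros: affine points = {(0, 5), (1, 0), (2, 3), (3, 7), (4, 6), (5, 10), (6, 2), (7, 8), (8, 4), (10, 9)}.
Total count |C(F_11)_aff| = 10.


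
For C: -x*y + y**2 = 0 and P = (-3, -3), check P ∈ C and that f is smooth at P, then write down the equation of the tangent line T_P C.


Tangent line at P: 3*x - 3*y = 0.

Step 1: f(-3, -3) = 0, so P lies on C.
Step 2: partial derivatives
  f_x(x, y) = -y, f_y(x, y) = -x + 2*y.
  f_x(P) = 3, f_y(P) = -3 (gradient nonzero, so P is smooth).
Step 3: tangent line at P: 3·(x − -3) + -3·(y − -3) = 0.
Expanding: 3*x - 3*y = 0.


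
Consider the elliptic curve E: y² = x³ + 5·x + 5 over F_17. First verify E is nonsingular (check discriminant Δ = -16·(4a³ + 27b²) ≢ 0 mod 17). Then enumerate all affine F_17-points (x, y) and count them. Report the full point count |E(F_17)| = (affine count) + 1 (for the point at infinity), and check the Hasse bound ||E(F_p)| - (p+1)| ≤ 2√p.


Affine points = {(3, 8), (3, 9), (4, 2), (4, 15), (5, 6), (5, 11), (6, 8), (6, 9), (7, 3), (7, 14), (8, 8), (8, 9), (10, 1), (10, 16), (12, 5), (12, 12), (15, 2), (15, 15), (16, 4), (16, 13)}; affine count = 20; |E(F_17)| = 21.

Discriminant check: Δ ∝ 4a³ + 27b² = 4·5³ + 27·5² = 4·125 + 27·25 ≡ 2 (mod 17). Nonzero ⇒ E is nonsingular.
For each x ∈ F_17, compute rhs = x³ + 5·x + 5 mod 17, then count y ∈ F_17 with y² ≡ rhs.
  x = 0: rhs = 5, matching y values: none (0 points).
  x = 1: rhs = 11, matching y values: none (0 points).
  x = 2: rhs = 6, matching y values: none (0 points).
  x = 3: rhs = 13, matching y values: 8, 9 (2 points).
  x = 4: rhs = 4, matching y values: 2, 15 (2 points).
  x = 5: rhs = 2, matching y values: 6, 11 (2 points).
  x = 6: rhs = 13, matching y values: 8, 9 (2 points).
  x = 7: rhs = 9, matching y values: 3, 14 (2 points).
  x = 8: rhs = 13, matching y values: 8, 9 (2 points).
  x = 9: rhs = 14, matching y values: none (0 points).
  x = 10: rhs = 1, matching y values: 1, 16 (2 points).
  x = 11: rhs = 14, matching y values: none (0 points).
  x = 12: rhs = 8, matching y values: 5, 12 (2 points).
  x = 13: rhs = 6, matching y values: none (0 points).
  x = 14: rhs = 14, matching y values: none (0 points).
  x = 15: rhs = 4, matching y values: 2, 15 (2 points).
  x = 16: rhs = 16, matching y values: 4, 13 (2 points).
Total affine count: 20.
Full point count |E(F_17)| = 20 + 1 = 21.
Hasse bound: |21 − (17+1)| = |3| = 3 ≤ 2√17 ≈ 8.2462 ✓.


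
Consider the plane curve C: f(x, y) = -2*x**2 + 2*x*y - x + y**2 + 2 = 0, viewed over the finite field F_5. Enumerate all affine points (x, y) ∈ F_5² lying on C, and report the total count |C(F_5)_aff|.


Affine F_5-points: {(4, 1)}; count = 1.

For each of the 25 pairs (x, y) ∈ F_5², evaluate f(x, y) mod 5. Record the zeros.
  x = 0: [0↦2, 1↦3, 2↦1, 3↦1, 4↦3]  zeros at y ∈ ∅
  x = 1: [0↦4, 1↦2, 2↦2, 3↦4, 4↦3]  zeros at y ∈ ∅
  x = 2: [0↦2, 1↦2, 2↦4, 3↦3, 4↦4]  zeros at y ∈ ∅
  x = 3: [0↦1, 1↦3, 2↦2, 3↦3, 4↦1]  zeros at y ∈ ∅
  x = 4: [0↦1, 1↦0, 2↦1, 3↦4, 4↦4]  zeros at y ∈ {1}
Collecting zeros: affine points = {(4, 1)}.
Total count |C(F_5)_aff| = 1.


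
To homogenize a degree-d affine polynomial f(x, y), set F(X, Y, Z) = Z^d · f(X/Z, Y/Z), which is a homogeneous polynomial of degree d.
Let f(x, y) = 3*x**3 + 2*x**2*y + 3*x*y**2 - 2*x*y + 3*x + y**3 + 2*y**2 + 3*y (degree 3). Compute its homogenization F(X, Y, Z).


F(X, Y, Z) = 3*X**3 + 2*X**2*Y + 3*X*Y**2 - 2*X*Y*Z + 3*X*Z**2 + Y**3 + 2*Y**2*Z + 3*Y*Z**2

deg(f) = 3.
Substitute x = X/Z, y = Y/Z into f, then multiply by Z^3.
  monomial 3·x^3·y^0 ↦ 3·X^3·Y^0·Z^0.
  monomial 2·x^2·y^1 ↦ 2·X^2·Y^1·Z^0.
  monomial 3·x^1·y^2 ↦ 3·X^1·Y^2·Z^0.
  monomial -2·x^1·y^1 ↦ -2·X^1·Y^1·Z^1.
  monomial 3·x^1·y^0 ↦ 3·X^1·Y^0·Z^2.
  monomial 1·x^0·y^3 ↦ 1·X^0·Y^3·Z^0.
  monomial 2·x^0·y^2 ↦ 2·X^0·Y^2·Z^1.
  monomial 3·x^0·y^1 ↦ 3·X^0·Y^1·Z^2.
Collecting: F(X, Y, Z) = 3*X**3 + 2*X**2*Y + 3*X*Y**2 - 2*X*Y*Z + 3*X*Z**2 + Y**3 + 2*Y**2*Z + 3*Y*Z**2.


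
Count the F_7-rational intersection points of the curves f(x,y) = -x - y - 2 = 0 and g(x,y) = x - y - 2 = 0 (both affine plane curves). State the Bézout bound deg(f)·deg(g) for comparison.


Common zeros: {(0, 5)}; count = 1; Bézout bound = 1.

deg(f) = 1, deg(g) = 1, so Bézout bound = 1.
Scan x ∈ F_7. For each x, list the y ∈ F_7 with f(x, y) ≡ 0 and those with g(x, y) ≡ 0 (mod 7); the common zeros in that column are the intersection.
  x = 0: f ≡ 0 at y ∈ {5}; g ≡ 0 at y ∈ {5}; common: {5}.
  x = 1: f ≡ 0 at y ∈ {4}; g ≡ 0 at y ∈ {6}; common: ∅.
  x = 2: f ≡ 0 at y ∈ {3}; g ≡ 0 at y ∈ {0}; common: ∅.
  x = 3: f ≡ 0 at y ∈ {2}; g ≡ 0 at y ∈ {1}; common: ∅.
  x = 4: f ≡ 0 at y ∈ {1}; g ≡ 0 at y ∈ {2}; common: ∅.
  x = 5: f ≡ 0 at y ∈ {0}; g ≡ 0 at y ∈ {3}; common: ∅.
  x = 6: f ≡ 0 at y ∈ {6}; g ≡ 0 at y ∈ {4}; common: ∅.
Collecting: common zeros = {(0, 5)}, so the count is 1.
Comparison with the Bézout bound: 1 ≤ 1 = deg(f)·deg(g), as expected for curves with no common component (the bound is attained).


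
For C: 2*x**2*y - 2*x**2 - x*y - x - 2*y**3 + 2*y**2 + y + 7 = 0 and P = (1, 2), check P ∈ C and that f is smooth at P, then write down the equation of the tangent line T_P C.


Tangent line at P: x - 14*y + 27 = 0.

Step 1: f(1, 2) = 0, so P lies on C.
Step 2: partial derivatives
  f_x(x, y) = 4*x*y - 4*x - y - 1, f_y(x, y) = 2*x**2 - x - 6*y**2 + 4*y + 1.
  f_x(P) = 1, f_y(P) = -14 (gradient nonzero, so P is smooth).
Step 3: tangent line at P: 1·(x − 1) + -14·(y − 2) = 0.
Expanding: x - 14*y + 27 = 0.


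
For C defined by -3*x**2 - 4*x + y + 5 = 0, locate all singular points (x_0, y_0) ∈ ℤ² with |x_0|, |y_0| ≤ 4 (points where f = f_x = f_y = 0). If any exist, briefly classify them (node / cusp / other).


No singular points in the scanned grid; C is smooth there.

Compute partial derivatives:
  f_x = -6*x - 4.
  f_y = 1.
f_y = 1 is a nonzero constant, so f_y never vanishes: no point (x, y) can satisfy f = f_x = f_y = 0. In particular no (x, y) ∈ {−4, ..., 4}² is singular; the curve is smooth.


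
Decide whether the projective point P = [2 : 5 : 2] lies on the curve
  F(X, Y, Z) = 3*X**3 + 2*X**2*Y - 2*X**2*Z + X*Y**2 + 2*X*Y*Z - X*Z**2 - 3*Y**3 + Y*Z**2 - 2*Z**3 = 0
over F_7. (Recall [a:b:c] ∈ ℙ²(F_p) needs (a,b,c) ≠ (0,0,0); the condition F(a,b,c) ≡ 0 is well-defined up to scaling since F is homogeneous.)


F(2,5,2) ≡ 4 (mod 7); P is NOT on the curve.

Evaluate F(2, 5, 2) term-by-term (mod 7).
  3*X**3 ↦ 3·8·1·1 = 24
  2*X**2*Y ↦ 2·4·5·1 = 40
  -2*X**2*Z ↦ -2·4·1·2 = -16
  X*Y**2 ↦ 1·2·25·1 = 50
  2*X*Y*Z ↦ 2·2·5·2 = 40
  -X*Z**2 ↦ -1·2·1·4 = -8
  -3*Y**3 ↦ -3·1·125·1 = -375
  Y*Z**2 ↦ 1·1·5·4 = 20
  -2*Z**3 ↦ -2·1·1·8 = -16
Sum: F(2, 5, 2) = (24) + (40) + (-16) + (50) + (40) + (-8) + (-375) + (20) + (-16) = -241.
Reducing mod 7: -241 ≡ 4 (mod 7).
Since F(a, b, c) ≡ 4 ≠ 0 (mod 7), P does NOT lie on the curve.


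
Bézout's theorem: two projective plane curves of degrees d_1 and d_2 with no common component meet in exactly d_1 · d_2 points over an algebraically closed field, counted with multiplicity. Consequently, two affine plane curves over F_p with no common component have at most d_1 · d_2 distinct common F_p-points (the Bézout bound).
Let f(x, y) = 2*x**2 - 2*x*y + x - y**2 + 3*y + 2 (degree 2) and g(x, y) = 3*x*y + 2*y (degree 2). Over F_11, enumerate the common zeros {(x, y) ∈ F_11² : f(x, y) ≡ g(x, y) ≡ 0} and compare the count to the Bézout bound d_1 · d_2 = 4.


Common zeros: ∅; count = 0; Bézout bound = 4.

deg(f) = 2, deg(g) = 2, so Bézout bound = 4.
Scan x ∈ F_11. For each x, list the y ∈ F_11 with f(x, y) ≡ 0 and those with g(x, y) ≡ 0 (mod 11); the common zeros in that column are the intersection.
  x = 0: f ≡ 0 at y ∈ ∅; g ≡ 0 at y ∈ {0}; common: ∅.
  x = 1: f ≡ 0 at y ∈ ∅; g ≡ 0 at y ∈ {0}; common: ∅.
  x = 2: f ≡ 0 at y ∈ {3, 7}; g ≡ 0 at y ∈ {0}; common: ∅.
  x = 3: f ≡ 0 at y ∈ ∅; g ≡ 0 at y ∈ {0, 1, 2, 3, 4, 5, 6, 7, 8, 9, 10}; common: ∅.
  x = 4: f ≡ 0 at y ∈ {8, 9}; g ≡ 0 at y ∈ {0}; common: ∅.
  x = 5: f ≡ 0 at y ∈ ∅; g ≡ 0 at y ∈ {0}; common: ∅.
  x = 6: f ≡ 0 at y ∈ {3, 10}; g ≡ 0 at y ∈ {0}; common: ∅.
  x = 7: f ≡ 0 at y ∈ ∅; g ≡ 0 at y ∈ {0}; common: ∅.
  x = 8: f ≡ 0 at y ∈ ∅; g ≡ 0 at y ∈ {0}; common: ∅.
  x = 9: f ≡ 0 at y ∈ {8, 10}; g ≡ 0 at y ∈ {0}; common: ∅.
  x = 10: f ≡ 0 at y ∈ {7, 9}; g ≡ 0 at y ∈ {0}; common: ∅.
Collecting: common zeros = ∅, so the count is 0.
Comparison with the Bézout bound: 0 ≤ 4 = deg(f)·deg(g), as expected for curves with no common component (the affine F_11-count falls short of the bound because intersections may lie at infinity, over extension fields, or carry multiplicity).


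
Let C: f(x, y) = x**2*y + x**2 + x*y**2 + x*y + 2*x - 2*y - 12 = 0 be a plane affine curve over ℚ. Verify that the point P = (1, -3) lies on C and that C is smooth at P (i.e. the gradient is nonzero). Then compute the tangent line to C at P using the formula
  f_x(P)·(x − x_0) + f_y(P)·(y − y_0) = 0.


Tangent line at P: 4*x - 6*y - 22 = 0.

Step 1: f(1, -3) = 0, so P lies on C.
Step 2: partial derivatives
  f_x(x, y) = 2*x*y + 2*x + y**2 + y + 2, f_y(x, y) = x**2 + 2*x*y + x - 2.
  f_x(P) = 4, f_y(P) = -6 (gradient nonzero, so P is smooth).
Step 3: tangent line at P: 4·(x − 1) + -6·(y − -3) = 0.
Expanding: 4*x - 6*y - 22 = 0.


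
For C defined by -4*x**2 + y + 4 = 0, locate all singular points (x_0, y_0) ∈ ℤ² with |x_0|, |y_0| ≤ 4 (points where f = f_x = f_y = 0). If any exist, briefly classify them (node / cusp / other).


No singular points in the scanned grid; C is smooth there.

Compute partial derivatives:
  f_x = -8*x.
  f_y = 1.
f_y = 1 is a nonzero constant, so f_y never vanishes: no point (x, y) can satisfy f = f_x = f_y = 0. In particular no (x, y) ∈ {−4, ..., 4}² is singular; the curve is smooth.


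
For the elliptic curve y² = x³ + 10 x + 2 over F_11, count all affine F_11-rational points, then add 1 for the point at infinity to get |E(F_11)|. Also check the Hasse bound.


Affine points = {(3, 2), (3, 9), (5, 1), (5, 10), (6, 5), (6, 6), (8, 0)}; affine count = 7; |E(F_11)| = 8.

Discriminant check: Δ ∝ 4a³ + 27b² = 4·10³ + 27·2² = 4·1000 + 27·4 ≡ 5 (mod 11). Nonzero ⇒ E is nonsingular.
For each x ∈ F_11, compute rhs = x³ + 10·x + 2 mod 11, then count y ∈ F_11 with y² ≡ rhs.
  x = 0: rhs = 2, matching y values: none (0 points).
  x = 1: rhs = 2, matching y values: none (0 points).
  x = 2: rhs = 8, matching y values: none (0 points).
  x = 3: rhs = 4, matching y values: 2, 9 (2 points).
  x = 4: rhs = 7, matching y values: none (0 points).
  x = 5: rhs = 1, matching y values: 1, 10 (2 points).
  x = 6: rhs = 3, matching y values: 5, 6 (2 points).
  x = 7: rhs = 8, matching y values: none (0 points).
  x = 8: rhs = 0, matching y values: 0 (1 points).
  x = 9: rhs = 7, matching y values: none (0 points).
  x = 10: rhs = 2, matching y values: none (0 points).
Total affine count: 7.
Full point count |E(F_11)| = 7 + 1 = 8.
Hasse bound: |8 − (11+1)| = |-4| = 4 ≤ 2√11 ≈ 6.6332 ✓.


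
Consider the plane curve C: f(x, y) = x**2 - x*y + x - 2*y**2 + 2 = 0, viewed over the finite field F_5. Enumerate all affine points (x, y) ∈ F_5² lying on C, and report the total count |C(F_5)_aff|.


Affine F_5-points: {(0, 1), (0, 4), (3, 2), (3, 4)}; count = 4.

For each of the 25 pairs (x, y) ∈ F_5², evaluate f(x, y) mod 5. Record the zeros.
  x = 0: [0↦2, 1↦0, 2↦4, 3↦4, 4↦0]  zeros at y ∈ {1, 4}
  x = 1: [0↦4, 1↦1, 2↦4, 3↦3, 4↦3]  zeros at y ∈ ∅
  x = 2: [0↦3, 1↦4, 2↦1, 3↦4, 4↦3]  zeros at y ∈ ∅
  x = 3: [0↦4, 1↦4, 2↦0, 3↦2, 4↦0]  zeros at y ∈ {2, 4}
  x = 4: [0↦2, 1↦1, 2↦1, 3↦2, 4↦4]  zeros at y ∈ ∅
Collecting zeros: affine points = {(0, 1), (0, 4), (3, 2), (3, 4)}.
Total count |C(F_5)_aff| = 4.


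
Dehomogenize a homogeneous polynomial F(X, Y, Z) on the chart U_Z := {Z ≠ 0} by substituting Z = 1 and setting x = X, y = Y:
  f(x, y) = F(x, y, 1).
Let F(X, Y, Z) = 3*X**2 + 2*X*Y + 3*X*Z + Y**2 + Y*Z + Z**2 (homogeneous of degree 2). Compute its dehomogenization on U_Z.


f(x, y) = 3*x**2 + 2*x*y + 3*x + y**2 + y + 1

On U_Z we set Z = 1. Each monomial c·X^i·Y^j·Z^k in F becomes c·x^i·y^j·1^k = c·x^i·y^j.
Substituting Z = 1: F(X, Y, 1) = 3*x**2 + 2*x*y + 3*x + y**2 + y + 1.
Note: deg(f) ≤ deg(F) = 2; strict inequality happens when F is divisible by Z (lost terms).


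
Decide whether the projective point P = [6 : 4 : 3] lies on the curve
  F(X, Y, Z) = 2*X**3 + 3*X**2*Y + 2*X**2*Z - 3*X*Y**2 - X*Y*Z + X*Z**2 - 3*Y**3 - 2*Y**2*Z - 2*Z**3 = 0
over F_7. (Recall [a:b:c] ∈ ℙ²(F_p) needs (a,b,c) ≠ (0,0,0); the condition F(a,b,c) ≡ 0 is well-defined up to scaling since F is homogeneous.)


F(6,4,3) ≡ 5 (mod 7); P is NOT on the curve.

Evaluate F(6, 4, 3) term-by-term (mod 7).
  2*X**3 ↦ 2·216·1·1 = 432
  3*X**2*Y ↦ 3·36·4·1 = 432
  2*X**2*Z ↦ 2·36·1·3 = 216
  -3*X*Y**2 ↦ -3·6·16·1 = -288
  -X*Y*Z ↦ -1·6·4·3 = -72
  X*Z**2 ↦ 1·6·1·9 = 54
  -3*Y**3 ↦ -3·1·64·1 = -192
  -2*Y**2*Z ↦ -2·1·16·3 = -96
  -2*Z**3 ↦ -2·1·1·27 = -54
Sum: F(6, 4, 3) = (432) + (432) + (216) + (-288) + (-72) + (54) + (-192) + (-96) + (-54) = 432.
Reducing mod 7: 432 ≡ 5 (mod 7).
Since F(a, b, c) ≡ 5 ≠ 0 (mod 7), P does NOT lie on the curve.


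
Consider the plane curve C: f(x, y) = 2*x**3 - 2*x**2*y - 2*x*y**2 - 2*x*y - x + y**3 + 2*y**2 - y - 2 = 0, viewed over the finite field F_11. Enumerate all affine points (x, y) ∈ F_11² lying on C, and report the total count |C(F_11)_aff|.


Affine F_11-points: {(0, 1), (0, 9), (0, 10), (1, 3), (1, 5), (2, 5), (2, 9), (2, 10), (6, 1), (7, 9), (8, 10), (10, 4)}; count = 12.

For each of the 121 pairs (x, y) ∈ F_11², evaluate f(x, y) mod 11. Record the zeros.
  x = 0: [0↦9, 1↦0, 2↦1, 3↦7, 4↦2, 5↦3, 6↦5, 7↦3, 8↦3, 9↦0, 10↦0]  zeros at y ∈ {1, 9, 10}
  x = 1: [0↦10, 1↦6, 2↦8, 3↦0, 4↦10, 5↦0, 6↦9, 7↦10, 8↦9, 9↦1, 10↦3]  zeros at y ∈ {3, 5}
  x = 2: [0↦1, 1↦9, 2↦8, 3↦4, 4↦3, 5↦0, 6↦1, 7↦1, 8↦6, 9↦0, 10↦0]  zeros at y ∈ {5, 9, 10}
  x = 3: [0↦5, 1↦10, 2↦2, 3↦9, 4↦4, 5↦4, 6↦4, 7↦10, 8↦6, 9↦9, 10↦3]  zeros at y ∈ ∅
  x = 4: [0↦1, 1↦10, 2↦2, 3↦5, 4↦3, 5↦2, 6↦8, 7↦5, 8↦10, 9↦7, 10↦2]  zeros at y ∈ ∅
  x = 5: [0↦1, 1↦10, 2↦9, 3↦4, 4↦1, 5↦6, 6↦3, 7↦9, 8↦8, 9↦6, 10↦9]  zeros at y ∈ ∅
  x = 6: [0↦6, 1↦0, 2↦2, 3↦7, 4↦10, 5↦6, 6↦1, 7↦1, 8↦1, 9↦7, 10↦3]  zeros at y ∈ {1}
  x = 7: [0↦6, 1↦3, 2↦4, 3↦4, 4↦9, 5↦3, 6↦3, 7↦4, 8↦1, 9↦0, 10↦7]  zeros at y ∈ {9}
  x = 8: [0↦2, 1↦9, 2↦5, 3↦7, 4↦10, 5↦9, 6↦10, 7↦8, 8↦9, 9↦8, 10↦0]  zeros at y ∈ {10}
  x = 9: [0↦6, 1↦8, 2↦6, 3↦6, 4↦3, 5↦3, 6↦1, 7↦3, 8↦4, 9↦10, 10↦5]  zeros at y ∈ ∅
  x = 10: [0↦8, 1↦1, 2↦8, 3↦2, 4↦0, 5↦8, 6↦10, 7↦1, 8↦9, 9↦7, 10↦1]  zeros at y ∈ {4}
Collecting zeros: affine points = {(0, 1), (0, 9), (0, 10), (1, 3), (1, 5), (2, 5), (2, 9), (2, 10), (6, 1), (7, 9), (8, 10), (10, 4)}.
Total count |C(F_11)_aff| = 12.


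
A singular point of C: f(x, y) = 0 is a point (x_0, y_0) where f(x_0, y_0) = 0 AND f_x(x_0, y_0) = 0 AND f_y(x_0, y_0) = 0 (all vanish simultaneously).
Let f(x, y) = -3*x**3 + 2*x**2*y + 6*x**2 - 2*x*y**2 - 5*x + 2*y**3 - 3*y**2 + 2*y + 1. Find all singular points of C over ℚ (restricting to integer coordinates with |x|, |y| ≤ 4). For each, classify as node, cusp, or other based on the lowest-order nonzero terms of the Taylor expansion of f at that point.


Singular points: {(1, 1)}; classification: node.

Compute partial derivatives:
  f_x = -9*x**2 + 4*x*y + 12*x - 2*y**2 - 5.
  f_y = 2*x**2 - 4*x*y + 6*y**2 - 6*y + 2.
Scan x_0 ∈ {−4, ..., 4}. For each x_0, f_y(x_0, y) is a polynomial in y; find its integer roots y ∈ {−4, ..., 4}, then test f_x and f at those candidates.
  x = -4: f_y(-4, y) = 6*y**2 + 10*y + 34; no integer root y with |y| ≤ 4.
  x = -3: f_y(-3, y) = 6*y**2 + 6*y + 20; no integer root y with |y| ≤ 4.
  x = -2: f_y(-2, y) = 6*y**2 + 2*y + 10; no integer root y with |y| ≤ 4.
  x = -1: f_y(-1, y) = 6*y**2 - 2*y + 4; no integer root y with |y| ≤ 4.
  x = 0: f_y(0, y) = 6*y**2 - 6*y + 2; no integer root y with |y| ≤ 4.
  x = 1: f_y(1, y) = 6*y**2 - 10*y + 4; vanishes at y ∈ {1}. (1, 1): f_x = 0, f = 0 — SINGULAR.
  x = 2: f_y(2, y) = 6*y**2 - 14*y + 10; no integer root y with |y| ≤ 4.
  x = 3: f_y(3, y) = 6*y**2 - 18*y + 20; no integer root y with |y| ≤ 4.
  x = 4: f_y(4, y) = 6*y**2 - 22*y + 34; no integer root y with |y| ≤ 4.
Only singular point on the grid: (1, 1).
Classify: substitute x = 1 + u, y = 1 + v and expand: f = -3*u**3 + 2*u**2*v - u**2 - 2*u*v**2 + 2*v**3 + v**2.
No constant or linear terms (consistent with a singular point). Quadratic part: -u**2 + v**2. Cubic part: -3*u**3 + 2*u**2*v - 2*u*v**2 + 2*v**3.
The quadratic part v**2 - u**2 = (v − u)(v + u) splits into two distinct linear factors, so there are two distinct tangent lines y − 1 = ±(x − 1) — this is a node (ordinary double point).
Classification: node.


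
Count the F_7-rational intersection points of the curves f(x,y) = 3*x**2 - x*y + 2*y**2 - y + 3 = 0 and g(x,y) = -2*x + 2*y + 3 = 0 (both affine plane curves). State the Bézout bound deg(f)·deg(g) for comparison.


Common zeros: {(2, 4)}; count = 1; Bézout bound = 2.

deg(f) = 2, deg(g) = 1, so Bézout bound = 2.
Scan x ∈ F_7. For each x, list the y ∈ F_7 with f(x, y) ≡ 0 and those with g(x, y) ≡ 0 (mod 7); the common zeros in that column are the intersection.
  x = 0: f ≡ 0 at y ∈ ∅; g ≡ 0 at y ∈ {2}; common: ∅.
  x = 1: f ≡ 0 at y ∈ ∅; g ≡ 0 at y ∈ {3}; common: ∅.
  x = 2: f ≡ 0 at y ∈ {1, 4}; g ≡ 0 at y ∈ {4}; common: {4}.
  x = 3: f ≡ 0 at y ∈ {1}; g ≡ 0 at y ∈ {5}; common: ∅.
  x = 4: f ≡ 0 at y ∈ {2, 4}; g ≡ 0 at y ∈ {6}; common: ∅.
  x = 5: f ≡ 0 at y ∈ {5}; g ≡ 0 at y ∈ {0}; common: ∅.
  x = 6: f ≡ 0 at y ∈ {2, 5}; g ≡ 0 at y ∈ {1}; common: ∅.
Collecting: common zeros = {(2, 4)}, so the count is 1.
Comparison with the Bézout bound: 1 ≤ 2 = deg(f)·deg(g), as expected for curves with no common component (the affine F_7-count falls short of the bound because intersections may lie at infinity, over extension fields, or carry multiplicity).


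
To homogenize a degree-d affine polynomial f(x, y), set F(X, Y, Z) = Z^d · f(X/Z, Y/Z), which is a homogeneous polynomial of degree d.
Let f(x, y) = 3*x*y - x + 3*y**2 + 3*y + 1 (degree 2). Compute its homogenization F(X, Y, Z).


F(X, Y, Z) = 3*X*Y - X*Z + 3*Y**2 + 3*Y*Z + Z**2

deg(f) = 2.
Substitute x = X/Z, y = Y/Z into f, then multiply by Z^2.
  monomial 3·x^1·y^1 ↦ 3·X^1·Y^1·Z^0.
  monomial -1·x^1·y^0 ↦ -1·X^1·Y^0·Z^1.
  monomial 3·x^0·y^2 ↦ 3·X^0·Y^2·Z^0.
  monomial 3·x^0·y^1 ↦ 3·X^0·Y^1·Z^1.
  monomial 1·x^0·y^0 ↦ 1·X^0·Y^0·Z^2.
Collecting: F(X, Y, Z) = 3*X*Y - X*Z + 3*Y**2 + 3*Y*Z + Z**2.


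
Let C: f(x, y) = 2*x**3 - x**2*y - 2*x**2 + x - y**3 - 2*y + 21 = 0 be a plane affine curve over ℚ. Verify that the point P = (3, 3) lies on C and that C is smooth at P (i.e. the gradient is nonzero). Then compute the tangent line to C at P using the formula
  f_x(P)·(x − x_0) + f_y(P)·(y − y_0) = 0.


Tangent line at P: 25*x - 38*y + 39 = 0.

Step 1: f(3, 3) = 0, so P lies on C.
Step 2: partial derivatives
  f_x(x, y) = 6*x**2 - 2*x*y - 4*x + 1, f_y(x, y) = -x**2 - 3*y**2 - 2.
  f_x(P) = 25, f_y(P) = -38 (gradient nonzero, so P is smooth).
Step 3: tangent line at P: 25·(x − 3) + -38·(y − 3) = 0.
Expanding: 25*x - 38*y + 39 = 0.


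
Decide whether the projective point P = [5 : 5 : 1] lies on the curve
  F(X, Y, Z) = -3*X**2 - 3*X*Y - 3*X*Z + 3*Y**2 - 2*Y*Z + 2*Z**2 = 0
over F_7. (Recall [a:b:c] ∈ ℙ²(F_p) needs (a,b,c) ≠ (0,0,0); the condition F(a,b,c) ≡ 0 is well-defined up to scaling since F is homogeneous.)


F(5,5,1) ≡ 0 (mod 7); P is on the curve.

Evaluate F(5, 5, 1) term-by-term (mod 7).
  -3*X**2 ↦ -3·25·1·1 = -75
  -3*X*Y ↦ -3·5·5·1 = -75
  -3*X*Z ↦ -3·5·1·1 = -15
  3*Y**2 ↦ 3·1·25·1 = 75
  -2*Y*Z ↦ -2·1·5·1 = -10
  2*Z**2 ↦ 2·1·1·1 = 2
Sum: F(5, 5, 1) = (-75) + (-75) + (-15) + (75) + (-10) + (2) = -98.
Reducing mod 7: -98 ≡ 0 (mod 7).
Since F(a, b, c) ≡ 0 (mod 7), P lies on the curve.


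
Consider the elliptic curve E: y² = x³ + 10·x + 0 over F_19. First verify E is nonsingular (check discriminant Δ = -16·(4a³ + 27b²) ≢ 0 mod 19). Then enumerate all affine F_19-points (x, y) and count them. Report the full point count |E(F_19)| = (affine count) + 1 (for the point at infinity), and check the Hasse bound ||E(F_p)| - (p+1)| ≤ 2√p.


Affine points = {(0, 0), (1, 7), (1, 12), (2, 3), (2, 16), (3, 0), (4, 3), (4, 16), (5, 2), (5, 17), (10, 6), (10, 13), (11, 4), (11, 15), (12, 9), (12, 10), (13, 3), (13, 16), (16, 0)}; affine count = 19; |E(F_19)| = 20.

Discriminant check: Δ ∝ 4a³ + 27b² = 4·10³ + 27·0² = 4·1000 + 27·0 ≡ 10 (mod 19). Nonzero ⇒ E is nonsingular.
For each x ∈ F_19, compute rhs = x³ + 10·x + 0 mod 19, then count y ∈ F_19 with y² ≡ rhs.
  x = 0: rhs = 0, matching y values: 0 (1 points).
  x = 1: rhs = 11, matching y values: 7, 12 (2 points).
  x = 2: rhs = 9, matching y values: 3, 16 (2 points).
  x = 3: rhs = 0, matching y values: 0 (1 points).
  x = 4: rhs = 9, matching y values: 3, 16 (2 points).
  x = 5: rhs = 4, matching y values: 2, 17 (2 points).
  x = 6: rhs = 10, matching y values: none (0 points).
  x = 7: rhs = 14, matching y values: none (0 points).
  x = 8: rhs = 3, matching y values: none (0 points).
  x = 9: rhs = 2, matching y values: none (0 points).
  x = 10: rhs = 17, matching y values: 6, 13 (2 points).
  x = 11: rhs = 16, matching y values: 4, 15 (2 points).
  x = 12: rhs = 5, matching y values: 9, 10 (2 points).
  x = 13: rhs = 9, matching y values: 3, 16 (2 points).
  x = 14: rhs = 15, matching y values: none (0 points).
  x = 15: rhs = 10, matching y values: none (0 points).
  x = 16: rhs = 0, matching y values: 0 (1 points).
  x = 17: rhs = 10, matching y values: none (0 points).
  x = 18: rhs = 8, matching y values: none (0 points).
Total affine count: 19.
Full point count |E(F_19)| = 19 + 1 = 20.
Hasse bound: |20 − (19+1)| = |0| = 0 ≤ 2√19 ≈ 8.7178 ✓.


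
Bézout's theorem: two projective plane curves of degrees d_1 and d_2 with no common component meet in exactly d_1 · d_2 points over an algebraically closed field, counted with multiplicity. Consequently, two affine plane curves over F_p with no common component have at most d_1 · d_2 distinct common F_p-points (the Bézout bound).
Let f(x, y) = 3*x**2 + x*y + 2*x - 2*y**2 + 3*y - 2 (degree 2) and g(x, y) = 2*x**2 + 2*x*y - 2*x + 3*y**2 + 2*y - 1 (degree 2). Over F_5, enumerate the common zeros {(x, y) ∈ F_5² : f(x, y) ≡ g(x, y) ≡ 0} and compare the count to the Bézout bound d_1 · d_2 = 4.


Common zeros: {(4, 2)}; count = 1; Bézout bound = 4.

deg(f) = 2, deg(g) = 2, so Bézout bound = 4.
Scan x ∈ F_5. For each x, list the y ∈ F_5 with f(x, y) ≡ 0 and those with g(x, y) ≡ 0 (mod 5); the common zeros in that column are the intersection.
  x = 0: f ≡ 0 at y ∈ ∅; g ≡ 0 at y ∈ {2, 4}; common: ∅.
  x = 1: f ≡ 0 at y ∈ {1}; g ≡ 0 at y ∈ ∅; common: ∅.
  x = 2: f ≡ 0 at y ∈ ∅; g ≡ 0 at y ∈ {4}; common: ∅.
  x = 3: f ≡ 0 at y ∈ {1, 2}; g ≡ 0 at y ∈ ∅; common: ∅.
  x = 4: f ≡ 0 at y ∈ {2, 4}; g ≡ 0 at y ∈ {2, 3}; common: {2}.
Collecting: common zeros = {(4, 2)}, so the count is 1.
Comparison with the Bézout bound: 1 ≤ 4 = deg(f)·deg(g), as expected for curves with no common component (the affine F_5-count falls short of the bound because intersections may lie at infinity, over extension fields, or carry multiplicity).


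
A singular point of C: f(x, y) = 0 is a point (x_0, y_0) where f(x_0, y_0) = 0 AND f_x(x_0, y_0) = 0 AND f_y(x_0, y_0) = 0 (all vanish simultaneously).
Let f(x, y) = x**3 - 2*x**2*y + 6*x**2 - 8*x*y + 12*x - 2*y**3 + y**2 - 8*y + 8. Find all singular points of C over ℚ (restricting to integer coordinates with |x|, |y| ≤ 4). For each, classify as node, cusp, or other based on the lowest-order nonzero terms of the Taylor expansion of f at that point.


Singular points: {(-2, 0)}; classification: cusp.

Compute partial derivatives:
  f_x = 3*x**2 - 4*x*y + 12*x - 8*y + 12.
  f_y = -2*x**2 - 8*x - 6*y**2 + 2*y - 8.
Scan x_0 ∈ {−4, ..., 4}. For each x_0, f_y(x_0, y) is a polynomial in y; find its integer roots y ∈ {−4, ..., 4}, then test f_x and f at those candidates.
  x = -4: f_y(-4, y) = -6*y**2 + 2*y - 8; no integer root y with |y| ≤ 4.
  x = -3: f_y(-3, y) = -6*y**2 + 2*y - 2; no integer root y with |y| ≤ 4.
  x = -2: f_y(-2, y) = -6*y**2 + 2*y; vanishes at y ∈ {0}. (-2, 0): f_x = 0, f = 0 — SINGULAR.
  x = -1: f_y(-1, y) = -6*y**2 + 2*y - 2; no integer root y with |y| ≤ 4.
  x = 0: f_y(0, y) = -6*y**2 + 2*y - 8; no integer root y with |y| ≤ 4.
  x = 1: f_y(1, y) = -6*y**2 + 2*y - 18; no integer root y with |y| ≤ 4.
  x = 2: f_y(2, y) = -6*y**2 + 2*y - 32; no integer root y with |y| ≤ 4.
  x = 3: f_y(3, y) = -6*y**2 + 2*y - 50; no integer root y with |y| ≤ 4.
  x = 4: f_y(4, y) = -6*y**2 + 2*y - 72; no integer root y with |y| ≤ 4.
Only singular point on the grid: (-2, 0).
Classify: substitute x = -2 + u, y = 0 + v and expand: f = u**3 - 2*u**2*v - 2*v**3 + v**2.
No constant or linear terms (consistent with a singular point). Quadratic part: v**2. Cubic part: u**3 - 2*u**2*v - 2*v**3.
The quadratic part v**2 is a perfect square, so there is a single (double) tangent line v = 0, i.e. y = 0. Restricting the cubic part to that line (v = 0) leaves u**3 ≠ 0, so f is not divisible by v and the branch is v² ≈ -u**3 to lowest order — this is a cusp.
Classification: cusp.


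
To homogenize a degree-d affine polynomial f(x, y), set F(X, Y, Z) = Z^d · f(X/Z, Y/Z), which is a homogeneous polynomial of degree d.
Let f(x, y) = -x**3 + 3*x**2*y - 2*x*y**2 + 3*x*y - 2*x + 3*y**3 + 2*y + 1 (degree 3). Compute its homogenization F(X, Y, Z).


F(X, Y, Z) = -X**3 + 3*X**2*Y - 2*X*Y**2 + 3*X*Y*Z - 2*X*Z**2 + 3*Y**3 + 2*Y*Z**2 + Z**3

deg(f) = 3.
Substitute x = X/Z, y = Y/Z into f, then multiply by Z^3.
  monomial -1·x^3·y^0 ↦ -1·X^3·Y^0·Z^0.
  monomial 3·x^2·y^1 ↦ 3·X^2·Y^1·Z^0.
  monomial -2·x^1·y^2 ↦ -2·X^1·Y^2·Z^0.
  monomial 3·x^1·y^1 ↦ 3·X^1·Y^1·Z^1.
  monomial -2·x^1·y^0 ↦ -2·X^1·Y^0·Z^2.
  monomial 3·x^0·y^3 ↦ 3·X^0·Y^3·Z^0.
  monomial 2·x^0·y^1 ↦ 2·X^0·Y^1·Z^2.
  monomial 1·x^0·y^0 ↦ 1·X^0·Y^0·Z^3.
Collecting: F(X, Y, Z) = -X**3 + 3*X**2*Y - 2*X*Y**2 + 3*X*Y*Z - 2*X*Z**2 + 3*Y**3 + 2*Y*Z**2 + Z**3.


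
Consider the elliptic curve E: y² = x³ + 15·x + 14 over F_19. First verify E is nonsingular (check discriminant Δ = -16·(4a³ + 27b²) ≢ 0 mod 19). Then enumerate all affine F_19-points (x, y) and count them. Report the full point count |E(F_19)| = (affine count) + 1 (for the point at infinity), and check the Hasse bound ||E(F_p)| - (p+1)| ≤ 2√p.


Affine points = {(1, 7), (1, 12), (4, 9), (4, 10), (5, 9), (5, 10), (6, 4), (6, 15), (7, 5), (7, 14), (8, 0), (9, 2), (9, 17), (10, 9), (10, 10), (11, 3), (11, 16), (14, 2), (14, 17), (15, 2), (15, 17), (18, 6), (18, 13)}; affine count = 23; |E(F_19)| = 24.

Discriminant check: Δ ∝ 4a³ + 27b² = 4·15³ + 27·14² = 4·3375 + 27·196 ≡ 1 (mod 19). Nonzero ⇒ E is nonsingular.
For each x ∈ F_19, compute rhs = x³ + 15·x + 14 mod 19, then count y ∈ F_19 with y² ≡ rhs.
  x = 0: rhs = 14, matching y values: none (0 points).
  x = 1: rhs = 11, matching y values: 7, 12 (2 points).
  x = 2: rhs = 14, matching y values: none (0 points).
  x = 3: rhs = 10, matching y values: none (0 points).
  x = 4: rhs = 5, matching y values: 9, 10 (2 points).
  x = 5: rhs = 5, matching y values: 9, 10 (2 points).
  x = 6: rhs = 16, matching y values: 4, 15 (2 points).
  x = 7: rhs = 6, matching y values: 5, 14 (2 points).
  x = 8: rhs = 0, matching y values: 0 (1 points).
  x = 9: rhs = 4, matching y values: 2, 17 (2 points).
  x = 10: rhs = 5, matching y values: 9, 10 (2 points).
  x = 11: rhs = 9, matching y values: 3, 16 (2 points).
  x = 12: rhs = 3, matching y values: none (0 points).
  x = 13: rhs = 12, matching y values: none (0 points).
  x = 14: rhs = 4, matching y values: 2, 17 (2 points).
  x = 15: rhs = 4, matching y values: 2, 17 (2 points).
  x = 16: rhs = 18, matching y values: none (0 points).
  x = 17: rhs = 14, matching y values: none (0 points).
  x = 18: rhs = 17, matching y values: 6, 13 (2 points).
Total affine count: 23.
Full point count |E(F_19)| = 23 + 1 = 24.
Hasse bound: |24 − (19+1)| = |4| = 4 ≤ 2√19 ≈ 8.7178 ✓.


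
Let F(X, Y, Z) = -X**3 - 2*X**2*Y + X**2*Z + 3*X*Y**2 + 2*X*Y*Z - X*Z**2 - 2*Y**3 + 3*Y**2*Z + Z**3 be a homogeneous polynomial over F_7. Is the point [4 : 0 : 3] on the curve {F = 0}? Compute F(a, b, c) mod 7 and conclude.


F(4,0,3) ≡ 3 (mod 7); P is NOT on the curve.

Evaluate F(4, 0, 3) term-by-term (mod 7).
  -X**3 ↦ -1·64·1·1 = -64
  -2*X**2*Y ↦ -2·16·0·1 = 0
  X**2*Z ↦ 1·16·1·3 = 48
  3*X*Y**2 ↦ 3·4·0·1 = 0
  2*X*Y*Z ↦ 2·4·0·3 = 0
  -X*Z**2 ↦ -1·4·1·9 = -36
  -2*Y**3 ↦ -2·1·0·1 = 0
  3*Y**2*Z ↦ 3·1·0·3 = 0
  Z**3 ↦ 1·1·1·27 = 27
Sum: F(4, 0, 3) = (-64) + (0) + (48) + (0) + (0) + (-36) + (0) + (0) + (27) = -25.
Reducing mod 7: -25 ≡ 3 (mod 7).
Since F(a, b, c) ≡ 3 ≠ 0 (mod 7), P does NOT lie on the curve.


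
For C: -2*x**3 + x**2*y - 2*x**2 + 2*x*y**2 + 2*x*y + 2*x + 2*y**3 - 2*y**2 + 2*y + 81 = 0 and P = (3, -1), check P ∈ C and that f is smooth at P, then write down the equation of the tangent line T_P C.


Tangent line at P: -70*x + 15*y + 225 = 0.

Step 1: f(3, -1) = 0, so P lies on C.
Step 2: partial derivatives
  f_x(x, y) = -6*x**2 + 2*x*y - 4*x + 2*y**2 + 2*y + 2, f_y(x, y) = x**2 + 4*x*y + 2*x + 6*y**2 - 4*y + 2.
  f_x(P) = -70, f_y(P) = 15 (gradient nonzero, so P is smooth).
Step 3: tangent line at P: -70·(x − 3) + 15·(y − -1) = 0.
Expanding: -70*x + 15*y + 225 = 0.


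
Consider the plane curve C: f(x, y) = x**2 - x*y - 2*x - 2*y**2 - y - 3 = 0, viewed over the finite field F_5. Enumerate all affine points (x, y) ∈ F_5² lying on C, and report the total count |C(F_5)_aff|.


Affine F_5-points: {(2, 3), (3, 0), (3, 3), (4, 0)}; count = 4.

For each of the 25 pairs (x, y) ∈ F_5², evaluate f(x, y) mod 5. Record the zeros.
  x = 0: [0↦2, 1↦4, 2↦2, 3↦1, 4↦1]  zeros at y ∈ ∅
  x = 1: [0↦1, 1↦2, 2↦4, 3↦2, 4↦1]  zeros at y ∈ ∅
  x = 2: [0↦2, 1↦2, 2↦3, 3↦0, 4↦3]  zeros at y ∈ {3}
  x = 3: [0↦0, 1↦4, 2↦4, 3↦0, 4↦2]  zeros at y ∈ {0, 3}
  x = 4: [0↦0, 1↦3, 2↦2, 3↦2, 4↦3]  zeros at y ∈ {0}
Collecting zeros: affine points = {(2, 3), (3, 0), (3, 3), (4, 0)}.
Total count |C(F_5)_aff| = 4.


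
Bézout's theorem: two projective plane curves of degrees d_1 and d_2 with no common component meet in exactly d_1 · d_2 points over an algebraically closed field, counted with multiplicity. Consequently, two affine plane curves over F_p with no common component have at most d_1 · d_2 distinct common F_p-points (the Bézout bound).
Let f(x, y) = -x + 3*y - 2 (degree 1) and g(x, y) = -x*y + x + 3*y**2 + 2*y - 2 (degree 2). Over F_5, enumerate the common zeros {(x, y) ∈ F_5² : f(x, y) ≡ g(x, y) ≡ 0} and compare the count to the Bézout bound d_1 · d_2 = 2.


Common zeros: {(4, 2)}; count = 1; Bézout bound = 2.

deg(f) = 1, deg(g) = 2, so Bézout bound = 2.
Scan x ∈ F_5. For each x, list the y ∈ F_5 with f(x, y) ≡ 0 and those with g(x, y) ≡ 0 (mod 5); the common zeros in that column are the intersection.
  x = 0: f ≡ 0 at y ∈ {4}; g ≡ 0 at y ∈ ∅; common: ∅.
  x = 1: f ≡ 0 at y ∈ {1}; g ≡ 0 at y ∈ ∅; common: ∅.
  x = 2: f ≡ 0 at y ∈ {3}; g ≡ 0 at y ∈ {0}; common: ∅.
  x = 3: f ≡ 0 at y ∈ {0}; g ≡ 0 at y ∈ {3, 4}; common: ∅.
  x = 4: f ≡ 0 at y ∈ {2}; g ≡ 0 at y ∈ {2}; common: {2}.
Collecting: common zeros = {(4, 2)}, so the count is 1.
Comparison with the Bézout bound: 1 ≤ 2 = deg(f)·deg(g), as expected for curves with no common component (the affine F_5-count falls short of the bound because intersections may lie at infinity, over extension fields, or carry multiplicity).


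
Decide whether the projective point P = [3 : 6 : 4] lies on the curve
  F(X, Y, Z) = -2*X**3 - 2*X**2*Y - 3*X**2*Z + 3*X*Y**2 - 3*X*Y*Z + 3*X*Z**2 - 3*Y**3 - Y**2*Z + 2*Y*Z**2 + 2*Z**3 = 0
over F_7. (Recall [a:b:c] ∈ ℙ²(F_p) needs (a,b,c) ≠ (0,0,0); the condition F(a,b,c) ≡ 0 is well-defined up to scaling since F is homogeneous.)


F(3,6,4) ≡ 0 (mod 7); P is on the curve.

Evaluate F(3, 6, 4) term-by-term (mod 7).
  -2*X**3 ↦ -2·27·1·1 = -54
  -2*X**2*Y ↦ -2·9·6·1 = -108
  -3*X**2*Z ↦ -3·9·1·4 = -108
  3*X*Y**2 ↦ 3·3·36·1 = 324
  -3*X*Y*Z ↦ -3·3·6·4 = -216
  3*X*Z**2 ↦ 3·3·1·16 = 144
  -3*Y**3 ↦ -3·1·216·1 = -648
  -Y**2*Z ↦ -1·1·36·4 = -144
  2*Y*Z**2 ↦ 2·1·6·16 = 192
  2*Z**3 ↦ 2·1·1·64 = 128
Sum: F(3, 6, 4) = (-54) + (-108) + (-108) + (324) + (-216) + (144) + (-648) + (-144) + (192) + (128) = -490.
Reducing mod 7: -490 ≡ 0 (mod 7).
Since F(a, b, c) ≡ 0 (mod 7), P lies on the curve.


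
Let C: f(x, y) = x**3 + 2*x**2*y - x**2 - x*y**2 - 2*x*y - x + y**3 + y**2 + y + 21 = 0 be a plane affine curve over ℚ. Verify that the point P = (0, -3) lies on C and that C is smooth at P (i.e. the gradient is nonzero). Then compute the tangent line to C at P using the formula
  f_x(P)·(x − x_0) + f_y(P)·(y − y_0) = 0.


Tangent line at P: -4*x + 22*y + 66 = 0.

Step 1: f(0, -3) = 0, so P lies on C.
Step 2: partial derivatives
  f_x(x, y) = 3*x**2 + 4*x*y - 2*x - y**2 - 2*y - 1, f_y(x, y) = 2*x**2 - 2*x*y - 2*x + 3*y**2 + 2*y + 1.
  f_x(P) = -4, f_y(P) = 22 (gradient nonzero, so P is smooth).
Step 3: tangent line at P: -4·(x − 0) + 22·(y − -3) = 0.
Expanding: -4*x + 22*y + 66 = 0.
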